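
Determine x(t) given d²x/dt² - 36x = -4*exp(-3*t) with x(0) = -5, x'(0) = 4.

Characteristic equation r² - 36 = 0 factors as (r + 6)(r - 6) = 0, so r = -6, 6.
Hence x_h = C1*exp(-6*t) + C2*exp(6*t).
Try x_p = A*exp(-3*t). Substituting into the equation and dividing by exp(-3*t) gives A = 4/27, so x_p = 4*exp(-3*t)/27.
General solution: x = 4*exp(-3*t)/27 + C1*exp(-6*t) + C2*exp(6*t).
Apply the initial conditions: x(0) = 4/27 + C1 + C2 = -5 and x'(0) = -4/9 - 6*C1 + 6*C2 = 4. Solving gives C1 = -53/18, C2 = -119/54.

x = -119*exp(6*t)/54 - 53*exp(-6*t)/18 + 4*exp(-3*t)/27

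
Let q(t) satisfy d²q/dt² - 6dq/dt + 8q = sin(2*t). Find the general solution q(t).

Characteristic equation r² - 6r + 8 = 0 factors as (r - 4)(r - 2) = 0, so r = 4, 2.
Hence q_h = C1*exp(4*t) + C2*exp(2*t).
Try q_p = A*cos(2*t) + B*sin(2*t). Substituting and equating the coefficients of cos(2t) and sin(2t) gives A = 3/40, B = 1/40, so q_p = sin(2*t)/40 + 3*cos(2*t)/40.

q = sin(2*t)/40 + 3*cos(2*t)/40 + C1*exp(4*t) + C2*exp(2*t)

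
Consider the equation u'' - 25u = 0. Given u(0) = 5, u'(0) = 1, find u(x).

u = 12*exp(-5*x)/5 + 13*exp(5*x)/5

Characteristic equation r² - 25 = 0 factors as (r - 5)(r + 5) = 0, so r = 5, -5.
Hence u_h = C1*exp(5*x) + C2*exp(-5*x).
Apply the initial conditions: u(0) = C1 + C2 = 5 and u'(0) = -5*C2 + 5*C1 = 1. Solving gives C1 = 13/5, C2 = 12/5.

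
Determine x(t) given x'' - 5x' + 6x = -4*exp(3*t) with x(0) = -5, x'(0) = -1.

x = -18*exp(2*t) + 13*exp(3*t) - 4*t*exp(3*t)

Characteristic equation r² - 5r + 6 = 0 factors as (r - 3)(r - 2) = 0, so r = 3, 2.
Hence x_h = C1*exp(3*t) + C2*exp(2*t).
Since exp(3*t) solves the homogeneous equation (r = 3 is a root of multiplicity 1), multiply the trial by t. Try x_p = A*t*exp(3*t). Substituting into the equation and dividing by exp(3*t) gives A = -4, so x_p = -4*t*exp(3*t).
General solution: x = C1*exp(3*t) + C2*exp(2*t) - 4*t*exp(3*t).
Apply the initial conditions: x(0) = C1 + C2 = -5 and x'(0) = -4 + 2*C2 + 3*C1 = -1. Solving gives C1 = 13, C2 = -18.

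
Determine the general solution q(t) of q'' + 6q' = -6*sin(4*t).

Characteristic equation r² + 6r = 0 factors as (r + 6)r = 0, so r = -6, 0.
Hence q_h = C1*exp(-6*t) + C2.
Try q_p = A*cos(4*t) + B*sin(4*t). Substituting and equating the coefficients of cos(4t) and sin(4t) gives A = 9/52, B = 3/26, so q_p = 3*sin(4*t)/26 + 9*cos(4*t)/52.

q = C2 + 3*sin(4*t)/26 + 9*cos(4*t)/52 + C1*exp(-6*t)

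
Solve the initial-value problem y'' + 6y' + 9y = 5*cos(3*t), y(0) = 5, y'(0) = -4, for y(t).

y = 5*exp(-3*t) + 5*sin(3*t)/18 + 61*t*exp(-3*t)/6

Characteristic equation r² + 6r + 9 = 0 has discriminant (6)² - 4·(9) = 0, so r = -3 is a repeated root.
Hence y_h = (C1 + C2*t)*exp(-3*t).
Try y_p = A*cos(3*t) + B*sin(3*t). Substituting and equating the coefficients of cos(3t) and sin(3t) gives A = 0, B = 5/18, so y_p = 5*sin(3*t)/18.
General solution: y = 5*sin(3*t)/18 + C1*exp(-3*t) + C2*t*exp(-3*t).
Apply the initial conditions: y(0) = C1 = 5 and y'(0) = 5/6 + C2 - 3*C1 = -4. Solving gives C1 = 5, C2 = 61/6.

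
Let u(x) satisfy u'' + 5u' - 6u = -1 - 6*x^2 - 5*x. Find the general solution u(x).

u = 31/12 + x**2 + 5*x/2 + C1*exp(x) + C2*exp(-6*x)

Characteristic equation r² + 5r - 6 = 0 factors as (r - 1)(r + 6) = 0, so r = 1, -6.
Hence u_h = C1*exp(x) + C2*exp(-6*x).
For the particular solution try u_p = A0 + A1*x + A2*x^2. Substituting and matching coefficients of each power of x gives A0 = 31/12, A1 = 5/2, A2 = 1, so u_p = 31/12 + x^2 + 5*x/2.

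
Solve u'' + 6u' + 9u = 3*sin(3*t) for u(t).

u = -cos(3*t)/6 + C1*exp(-3*t) + C2*t*exp(-3*t)

Characteristic equation r² + 6r + 9 = 0 has discriminant (6)² - 4·(9) = 0, so r = -3 is a repeated root.
Hence u_h = (C1 + C2*t)*exp(-3*t).
Try u_p = A*cos(3*t) + B*sin(3*t). Substituting and equating the coefficients of cos(3t) and sin(3t) gives A = -1/6, B = 0, so u_p = -cos(3*t)/6.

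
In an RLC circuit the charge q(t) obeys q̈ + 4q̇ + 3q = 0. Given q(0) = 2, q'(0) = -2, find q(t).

q = 2*exp(-t)

Characteristic equation r² + 4r + 3 = 0 factors as (r + 1)(r + 3) = 0, so r = -1, -3.
Hence q_h = C1*exp(-t) + C2*exp(-3*t).
Apply the initial conditions: q(0) = C1 + C2 = 2 and q'(0) = -C1 - 3*C2 = -2. Solving gives C1 = 2, C2 = 0.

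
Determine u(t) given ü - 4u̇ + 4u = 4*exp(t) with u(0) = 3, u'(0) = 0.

u = -exp(2*t) + 4*exp(t) - 2*t*exp(2*t)

Characteristic equation r² - 4r + 4 = 0 has discriminant (-4)² - 4·(4) = 0, so r = 2 is a repeated root.
Hence u_h = (C1 + C2*t)*exp(2*t).
Try u_p = A*exp(t). Substituting into the equation and dividing by exp(t) gives A = 4, so u_p = 4*exp(t).
General solution: u = 4*exp(t) + C1*exp(2*t) + C2*t*exp(2*t).
Apply the initial conditions: u(0) = 4 + C1 = 3 and u'(0) = 4 + C2 + 2*C1 = 0. Solving gives C1 = -1, C2 = -2.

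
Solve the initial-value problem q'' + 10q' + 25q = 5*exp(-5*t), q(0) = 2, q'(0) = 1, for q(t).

Characteristic equation r² + 10r + 25 = 0 has discriminant (10)² - 4·(25) = 0, so r = -5 is a repeated root.
Hence q_h = (C1 + C2*t)*exp(-5*t).
Since exp(-5*t) solves the homogeneous equation (r = -5 is a root of multiplicity 2), multiply the trial by t^2. Try q_p = A*t^2*exp(-5*t). Substituting into the equation and dividing by exp(-5*t) gives A = 5/2, so q_p = 5*t^2*exp(-5*t)/2.
General solution: q = C1*exp(-5*t) + 5*t^2*exp(-5*t)/2 + C2*t*exp(-5*t).
Apply the initial conditions: q(0) = C1 = 2 and q'(0) = C2 - 5*C1 = 1. Solving gives C1 = 2, C2 = 11.

q = 2*exp(-5*t) + 11*t*exp(-5*t) + 5*t**2*exp(-5*t)/2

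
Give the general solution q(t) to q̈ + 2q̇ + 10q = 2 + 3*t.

Characteristic equation r² + 2r + 10 = 0 has discriminant (2)² - 4·(10) = -36 < 0, so r = -1 ± 3i.
Hence q_h = C1*cos(3*t)*exp(-t) + C2*exp(-t)*sin(3*t).
For the particular solution try q_p = A0 + A1*t. Substituting and matching coefficients of each power of t gives A0 = 7/50, A1 = 3/10, so q_p = 7/50 + 3*t/10.

q = 7/50 + 3*t/10 + C1*cos(3*t)*exp(-t) + C2*exp(-t)*sin(3*t)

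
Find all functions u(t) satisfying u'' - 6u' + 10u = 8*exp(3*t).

u = 8*exp(3*t) + C1*cos(t)*exp(3*t) + C2*exp(3*t)*sin(t)

Characteristic equation r² - 6r + 10 = 0 has discriminant (-6)² - 4·(10) = -4 < 0, so r = 3 ± i.
Hence u_h = C1*cos(t)*exp(3*t) + C2*exp(3*t)*sin(t).
Try u_p = A*exp(3*t). Substituting into the equation and dividing by exp(3*t) gives A = 8, so u_p = 8*exp(3*t).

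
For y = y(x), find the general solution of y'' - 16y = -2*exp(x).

y = 2*exp(x)/15 + C1*exp(-4*x) + C2*exp(4*x)

Characteristic equation r² - 16 = 0 factors as (r + 4)(r - 4) = 0, so r = -4, 4.
Hence y_h = C1*exp(-4*x) + C2*exp(4*x).
Try y_p = A*exp(x). Substituting into the equation and dividing by exp(x) gives A = 2/15, so y_p = 2*exp(x)/15.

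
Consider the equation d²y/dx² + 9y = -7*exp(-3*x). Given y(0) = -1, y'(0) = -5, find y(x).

Characteristic equation r² + 9 = 0 has discriminant (0)² - 4·(9) = -36 < 0, so r = ± 3i.
Hence y_h = C1*cos(3*x) + C2*sin(3*x).
Try y_p = A*exp(-3*x). Substituting into the equation and dividing by exp(-3*x) gives A = -7/18, so y_p = -7*exp(-3*x)/18.
General solution: y = -7*exp(-3*x)/18 + C1*cos(3*x) + C2*sin(3*x).
Apply the initial conditions: y(0) = -7/18 + C1 = -1 and y'(0) = 7/6 + 3*C2 = -5. Solving gives C1 = -11/18, C2 = -37/18.

y = -37*sin(3*x)/18 - 11*cos(3*x)/18 - 7*exp(-3*x)/18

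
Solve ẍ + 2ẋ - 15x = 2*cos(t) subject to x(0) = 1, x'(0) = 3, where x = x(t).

Characteristic equation r² + 2r - 15 = 0 factors as (r - 3)(r + 5) = 0, so r = 3, -5.
Hence x_h = C1*exp(3*t) + C2*exp(-5*t).
Try x_p = A*cos(t) + B*sin(t). Substituting and equating the coefficients of cos(t) and sin(t) gives A = -8/65, B = 1/65, so x_p = -8*cos(t)/65 + sin(t)/65.
General solution: x = -8*cos(t)/65 + sin(t)/65 + C1*exp(3*t) + C2*exp(-5*t).
Apply the initial conditions: x(0) = -8/65 + C1 + C2 = 1 and x'(0) = 1/65 - 5*C2 + 3*C1 = 3. Solving gives C1 = 43/40, C2 = 5/104.

x = -8*cos(t)/65 + sin(t)/65 + 5*exp(-5*t)/104 + 43*exp(3*t)/40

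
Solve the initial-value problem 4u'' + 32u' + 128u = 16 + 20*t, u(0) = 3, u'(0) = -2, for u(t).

u = 11/128 + 5*t/32 + 19*exp(-4*t)*sin(4*t)/8 + 373*cos(4*t)*exp(-4*t)/128

Divide through by 4: u'' + 8u' + 32u = 4 + 5*t.
Characteristic equation r² + 8r + 32 = 0 has discriminant (8)² - 4·(32) = -64 < 0, so r = -4 ± 4i.
Hence u_h = C1*cos(4*t)*exp(-4*t) + C2*exp(-4*t)*sin(4*t).
For the particular solution try u_p = A0 + A1*t. Substituting and matching coefficients of each power of t gives A0 = 11/128, A1 = 5/32, so u_p = 11/128 + 5*t/32.
General solution: u = 11/128 + 5*t/32 + C1*cos(4*t)*exp(-4*t) + C2*exp(-4*t)*sin(4*t).
Apply the initial conditions: u(0) = 11/128 + C1 = 3 and u'(0) = 5/32 - 4*C1 + 4*C2 = -2. Solving gives C1 = 373/128, C2 = 19/8.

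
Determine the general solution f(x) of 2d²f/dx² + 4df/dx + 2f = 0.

f = C1*exp(-x) + C2*x*exp(-x)

Divide through by 2: f'' + 2f' + f = 0.
Characteristic equation r² + 2r + 1 = 0 has discriminant (2)² - 4·(1) = 0, so r = -1 is a repeated root.
Hence f_h = (C1 + C2*x)*exp(-x).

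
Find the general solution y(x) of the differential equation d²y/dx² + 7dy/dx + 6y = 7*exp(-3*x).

Characteristic equation r² + 7r + 6 = 0 factors as (r + 1)(r + 6) = 0, so r = -1, -6.
Hence y_h = C1*exp(-x) + C2*exp(-6*x).
Try y_p = A*exp(-3*x). Substituting into the equation and dividing by exp(-3*x) gives A = -7/6, so y_p = -7*exp(-3*x)/6.

y = -7*exp(-3*x)/6 + C1*exp(-x) + C2*exp(-6*x)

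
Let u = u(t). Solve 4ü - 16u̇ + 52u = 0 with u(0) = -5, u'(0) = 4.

Divide through by 4: u'' - 4u' + 13u = 0.
Characteristic equation r² - 4r + 13 = 0 has discriminant (-4)² - 4·(13) = -36 < 0, so r = 2 ± 3i.
Hence u_h = C1*cos(3*t)*exp(2*t) + C2*exp(2*t)*sin(3*t).
Apply the initial conditions: u(0) = C1 = -5 and u'(0) = 2*C1 + 3*C2 = 4. Solving gives C1 = -5, C2 = 14/3.

u = -5*cos(3*t)*exp(2*t) + 14*exp(2*t)*sin(3*t)/3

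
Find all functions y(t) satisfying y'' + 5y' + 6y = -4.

y = -2/3 + C1*exp(-3*t) + C2*exp(-2*t)

Characteristic equation r² + 5r + 6 = 0 factors as (r + 3)(r + 2) = 0, so r = -3, -2.
Hence y_h = C1*exp(-3*t) + C2*exp(-2*t).
For the particular solution try y_p = A0. Substituting and matching coefficients of each power of t gives A0 = -2/3, so y_p = -2/3.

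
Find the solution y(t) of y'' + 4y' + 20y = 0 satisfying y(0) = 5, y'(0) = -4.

y = 5*cos(4*t)*exp(-2*t) + 3*exp(-2*t)*sin(4*t)/2

Characteristic equation r² + 4r + 20 = 0 has discriminant (4)² - 4·(20) = -64 < 0, so r = -2 ± 4i.
Hence y_h = C1*cos(4*t)*exp(-2*t) + C2*exp(-2*t)*sin(4*t).
Apply the initial conditions: y(0) = C1 = 5 and y'(0) = -2*C1 + 4*C2 = -4. Solving gives C1 = 5, C2 = 3/2.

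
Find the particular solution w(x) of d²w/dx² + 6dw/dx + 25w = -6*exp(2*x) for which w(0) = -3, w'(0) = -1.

w = -6*exp(2*x)/41 - 117*cos(4*x)*exp(-3*x)/41 - 95*exp(-3*x)*sin(4*x)/41

Characteristic equation r² + 6r + 25 = 0 has discriminant (6)² - 4·(25) = -64 < 0, so r = -3 ± 4i.
Hence w_h = C1*cos(4*x)*exp(-3*x) + C2*exp(-3*x)*sin(4*x).
Try w_p = A*exp(2*x). Substituting into the equation and dividing by exp(2*x) gives A = -6/41, so w_p = -6*exp(2*x)/41.
General solution: w = -6*exp(2*x)/41 + C1*cos(4*x)*exp(-3*x) + C2*exp(-3*x)*sin(4*x).
Apply the initial conditions: w(0) = -6/41 + C1 = -3 and w'(0) = -12/41 - 3*C1 + 4*C2 = -1. Solving gives C1 = -117/41, C2 = -95/41.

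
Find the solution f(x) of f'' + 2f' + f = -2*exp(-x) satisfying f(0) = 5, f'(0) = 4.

Characteristic equation r² + 2r + 1 = 0 has discriminant (2)² - 4·(1) = 0, so r = -1 is a repeated root.
Hence f_h = (C1 + C2*x)*exp(-x).
Since exp(-x) solves the homogeneous equation (r = -1 is a root of multiplicity 2), multiply the trial by x^2. Try f_p = A*x^2*exp(-x). Substituting into the equation and dividing by exp(-x) gives A = -1, so f_p = -x^2*exp(-x).
General solution: f = C1*exp(-x) - x^2*exp(-x) + C2*x*exp(-x).
Apply the initial conditions: f(0) = C1 = 5 and f'(0) = C2 - C1 = 4. Solving gives C1 = 5, C2 = 9.

f = 5*exp(-x) - x**2*exp(-x) + 9*x*exp(-x)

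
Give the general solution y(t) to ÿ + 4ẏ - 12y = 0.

y = C1*exp(-6*t) + C2*exp(2*t)

Characteristic equation r² + 4r - 12 = 0 factors as (r + 6)(r - 2) = 0, so r = -6, 2.
Hence y_h = C1*exp(-6*t) + C2*exp(2*t).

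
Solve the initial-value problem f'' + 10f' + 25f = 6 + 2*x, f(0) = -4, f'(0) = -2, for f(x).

Characteristic equation r² + 10r + 25 = 0 has discriminant (10)² - 4·(25) = 0, so r = -5 is a repeated root.
Hence f_h = (C1 + C2*x)*exp(-5*x).
For the particular solution try f_p = A0 + A1*x. Substituting and matching coefficients of each power of x gives A0 = 26/125, A1 = 2/25, so f_p = 26/125 + 2*x/25.
General solution: f = 26/125 + 2*x/25 + C1*exp(-5*x) + C2*x*exp(-5*x).
Apply the initial conditions: f(0) = 26/125 + C1 = -4 and f'(0) = 2/25 + C2 - 5*C1 = -2. Solving gives C1 = -526/125, C2 = -578/25.

f = 26/125 - 526*exp(-5*x)/125 + 2*x/25 - 578*x*exp(-5*x)/25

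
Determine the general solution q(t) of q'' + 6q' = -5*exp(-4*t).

Characteristic equation r² + 6r = 0 factors as (r + 6)r = 0, so r = -6, 0.
Hence q_h = C1*exp(-6*t) + C2.
Try q_p = A*exp(-4*t). Substituting into the equation and dividing by exp(-4*t) gives A = 5/8, so q_p = 5*exp(-4*t)/8.

q = C2 + 5*exp(-4*t)/8 + C1*exp(-6*t)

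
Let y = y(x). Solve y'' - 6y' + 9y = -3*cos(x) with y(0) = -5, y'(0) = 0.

Characteristic equation r² - 6r + 9 = 0 has discriminant (-6)² - 4·(9) = 0, so r = 3 is a repeated root.
Hence y_h = (C1 + C2*x)*exp(3*x).
Try y_p = A*cos(x) + B*sin(x). Substituting and equating the coefficients of cos(x) and sin(x) gives A = -6/25, B = 9/50, so y_p = -6*cos(x)/25 + 9*sin(x)/50.
General solution: y = -6*cos(x)/25 + 9*sin(x)/50 + C1*exp(3*x) + C2*x*exp(3*x).
Apply the initial conditions: y(0) = -6/25 + C1 = -5 and y'(0) = 9/50 + C2 + 3*C1 = 0. Solving gives C1 = -119/25, C2 = 141/10.

y = -119*exp(3*x)/25 - 6*cos(x)/25 + 9*sin(x)/50 + 141*x*exp(3*x)/10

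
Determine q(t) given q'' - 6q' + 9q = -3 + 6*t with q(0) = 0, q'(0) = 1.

q = 1/9 - exp(3*t)/9 + 2*t/3 + 2*t*exp(3*t)/3

Characteristic equation r² - 6r + 9 = 0 has discriminant (-6)² - 4·(9) = 0, so r = 3 is a repeated root.
Hence q_h = (C1 + C2*t)*exp(3*t).
For the particular solution try q_p = A0 + A1*t. Substituting and matching coefficients of each power of t gives A0 = 1/9, A1 = 2/3, so q_p = 1/9 + 2*t/3.
General solution: q = 1/9 + 2*t/3 + C1*exp(3*t) + C2*t*exp(3*t).
Apply the initial conditions: q(0) = 1/9 + C1 = 0 and q'(0) = 2/3 + C2 + 3*C1 = 1. Solving gives C1 = -1/9, C2 = 2/3.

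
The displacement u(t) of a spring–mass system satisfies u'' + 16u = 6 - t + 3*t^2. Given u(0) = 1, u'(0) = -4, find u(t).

Characteristic equation r² + 16 = 0 has discriminant (0)² - 4·(16) = -64 < 0, so r = ± 4i.
Hence u_h = C1*cos(4*t) + C2*sin(4*t).
For the particular solution try u_p = A0 + A1*t + A2*t^2. Substituting and matching coefficients of each power of t gives A0 = 45/128, A1 = -1/16, A2 = 3/16, so u_p = 45/128 - t/16 + 3*t^2/16.
General solution: u = 45/128 - t/16 + 3*t^2/16 + C1*cos(4*t) + C2*sin(4*t).
Apply the initial conditions: u(0) = 45/128 + C1 = 1 and u'(0) = -1/16 + 4*C2 = -4. Solving gives C1 = 83/128, C2 = -63/64.

u = 45/128 - 63*sin(4*t)/64 - t/16 + 3*t**2/16 + 83*cos(4*t)/128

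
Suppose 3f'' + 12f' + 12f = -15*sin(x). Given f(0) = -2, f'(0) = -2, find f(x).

f = -14*exp(-2*x)/5 - 3*sin(x)/5 + 4*cos(x)/5 - 7*x*exp(-2*x)

Divide through by 3: f'' + 4f' + 4f = -5*sin(x).
Characteristic equation r² + 4r + 4 = 0 has discriminant (4)² - 4·(4) = 0, so r = -2 is a repeated root.
Hence f_h = (C1 + C2*x)*exp(-2*x).
Try f_p = A*cos(x) + B*sin(x). Substituting and equating the coefficients of cos(x) and sin(x) gives A = 4/5, B = -3/5, so f_p = -3*sin(x)/5 + 4*cos(x)/5.
General solution: f = -3*sin(x)/5 + 4*cos(x)/5 + C1*exp(-2*x) + C2*x*exp(-2*x).
Apply the initial conditions: f(0) = 4/5 + C1 = -2 and f'(0) = -3/5 + C2 - 2*C1 = -2. Solving gives C1 = -14/5, C2 = -7.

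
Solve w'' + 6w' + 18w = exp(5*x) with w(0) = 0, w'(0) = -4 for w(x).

Characteristic equation r² + 6r + 18 = 0 has discriminant (6)² - 4·(18) = -36 < 0, so r = -3 ± 3i.
Hence w_h = C1*cos(3*x)*exp(-3*x) + C2*exp(-3*x)*sin(3*x).
Try w_p = A*exp(5*x). Substituting into the equation and dividing by exp(5*x) gives A = 1/73, so w_p = exp(5*x)/73.
General solution: w = exp(5*x)/73 + C1*cos(3*x)*exp(-3*x) + C2*exp(-3*x)*sin(3*x).
Apply the initial conditions: w(0) = 1/73 + C1 = 0 and w'(0) = 5/73 - 3*C1 + 3*C2 = -4. Solving gives C1 = -1/73, C2 = -100/73.

w = exp(5*x)/73 - 100*exp(-3*x)*sin(3*x)/73 - cos(3*x)*exp(-3*x)/73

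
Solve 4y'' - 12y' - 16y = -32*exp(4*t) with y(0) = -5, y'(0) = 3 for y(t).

Divide through by 4: y'' - 3y' - 4y = -8*exp(4*t).
Characteristic equation r² - 3r - 4 = 0 factors as (r + 1)(r - 4) = 0, so r = -1, 4.
Hence y_h = C1*exp(-t) + C2*exp(4*t).
Since exp(4*t) solves the homogeneous equation (r = 4 is a root of multiplicity 1), multiply the trial by t. Try y_p = A*t*exp(4*t). Substituting into the equation and dividing by exp(4*t) gives A = -8/5, so y_p = -8*t*exp(4*t)/5.
General solution: y = C1*exp(-t) + C2*exp(4*t) - 8*t*exp(4*t)/5.
Apply the initial conditions: y(0) = C1 + C2 = -5 and y'(0) = -8/5 - C1 + 4*C2 = 3. Solving gives C1 = -123/25, C2 = -2/25.

y = -123*exp(-t)/25 - 2*exp(4*t)/25 - 8*t*exp(4*t)/5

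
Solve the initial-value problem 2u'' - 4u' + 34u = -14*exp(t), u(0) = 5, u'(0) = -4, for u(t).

u = -7*exp(t)/16 - 9*exp(t)*sin(4*t)/4 + 87*cos(4*t)*exp(t)/16

Divide through by 2: u'' - 2u' + 17u = -7*exp(t).
Characteristic equation r² - 2r + 17 = 0 has discriminant (-2)² - 4·(17) = -64 < 0, so r = 1 ± 4i.
Hence u_h = C1*cos(4*t)*exp(t) + C2*exp(t)*sin(4*t).
Try u_p = A*exp(t). Substituting into the equation and dividing by exp(t) gives A = -7/16, so u_p = -7*exp(t)/16.
General solution: u = -7*exp(t)/16 + C1*cos(4*t)*exp(t) + C2*exp(t)*sin(4*t).
Apply the initial conditions: u(0) = -7/16 + C1 = 5 and u'(0) = -7/16 + C1 + 4*C2 = -4. Solving gives C1 = 87/16, C2 = -9/4.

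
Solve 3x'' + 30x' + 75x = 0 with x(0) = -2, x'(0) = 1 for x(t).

Divide through by 3: x'' + 10x' + 25x = 0.
Characteristic equation r² + 10r + 25 = 0 has discriminant (10)² - 4·(25) = 0, so r = -5 is a repeated root.
Hence x_h = (C1 + C2*t)*exp(-5*t).
Apply the initial conditions: x(0) = C1 = -2 and x'(0) = C2 - 5*C1 = 1. Solving gives C1 = -2, C2 = -9.

x = -2*exp(-5*t) - 9*t*exp(-5*t)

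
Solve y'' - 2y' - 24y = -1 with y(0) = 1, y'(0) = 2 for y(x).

Characteristic equation r² - 2r - 24 = 0 factors as (r + 4)(r - 6) = 0, so r = -4, 6.
Hence y_h = C1*exp(-4*x) + C2*exp(6*x).
For the particular solution try y_p = A0. Substituting and matching coefficients of each power of x gives A0 = 1/24, so y_p = 1/24.
General solution: y = 1/24 + C1*exp(-4*x) + C2*exp(6*x).
Apply the initial conditions: y(0) = 1/24 + C1 + C2 = 1 and y'(0) = -4*C1 + 6*C2 = 2. Solving gives C1 = 3/8, C2 = 7/12.

y = 1/24 + 3*exp(-4*x)/8 + 7*exp(6*x)/12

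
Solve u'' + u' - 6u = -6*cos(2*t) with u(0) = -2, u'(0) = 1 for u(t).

Characteristic equation r² + r - 6 = 0 factors as (r - 2)(r + 3) = 0, so r = 2, -3.
Hence u_h = C1*exp(2*t) + C2*exp(-3*t).
Try u_p = A*cos(2*t) + B*sin(2*t). Substituting and equating the coefficients of cos(2t) and sin(2t) gives A = 15/26, B = -3/26, so u_p = -3*sin(2*t)/26 + 15*cos(2*t)/26.
General solution: u = -3*sin(2*t)/26 + 15*cos(2*t)/26 + C1*exp(2*t) + C2*exp(-3*t).
Apply the initial conditions: u(0) = 15/26 + C1 + C2 = -2 and u'(0) = -3/13 - 3*C2 + 2*C1 = 1. Solving gives C1 = -13/10, C2 = -83/65.

u = -83*exp(-3*t)/65 - 13*exp(2*t)/10 - 3*sin(2*t)/26 + 15*cos(2*t)/26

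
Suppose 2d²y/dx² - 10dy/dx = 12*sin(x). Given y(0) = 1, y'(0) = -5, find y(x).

y = 4/5 - 62*exp(5*x)/65 - 3*sin(x)/13 + 15*cos(x)/13

Divide through by 2: y'' - 5y' = 6*sin(x).
Characteristic equation r² - 5r = 0 factors as (r - 5)r = 0, so r = 5, 0.
Hence y_h = C1*exp(5*x) + C2.
Try y_p = A*cos(x) + B*sin(x). Substituting and equating the coefficients of cos(x) and sin(x) gives A = 15/13, B = -3/13, so y_p = -3*sin(x)/13 + 15*cos(x)/13.
General solution: y = C2 - 3*sin(x)/13 + 15*cos(x)/13 + C1*exp(5*x).
Apply the initial conditions: y(0) = 15/13 + C1 + C2 = 1 and y'(0) = -3/13 + 5*C1 = -5. Solving gives C1 = -62/65, C2 = 4/5.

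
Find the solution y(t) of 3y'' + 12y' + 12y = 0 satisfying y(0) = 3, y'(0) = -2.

y = 3*exp(-2*t) + 4*t*exp(-2*t)

Divide through by 3: y'' + 4y' + 4y = 0.
Characteristic equation r² + 4r + 4 = 0 has discriminant (4)² - 4·(4) = 0, so r = -2 is a repeated root.
Hence y_h = (C1 + C2*t)*exp(-2*t).
Apply the initial conditions: y(0) = C1 = 3 and y'(0) = C2 - 2*C1 = -2. Solving gives C1 = 3, C2 = 4.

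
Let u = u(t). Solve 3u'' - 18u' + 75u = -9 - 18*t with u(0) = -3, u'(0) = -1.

u = -111/625 - 6*t/25 - 1764*cos(4*t)*exp(3*t)/625 + 4817*exp(3*t)*sin(4*t)/2500

Divide through by 3: u'' - 6u' + 25u = -3 - 6*t.
Characteristic equation r² - 6r + 25 = 0 has discriminant (-6)² - 4·(25) = -64 < 0, so r = 3 ± 4i.
Hence u_h = C1*cos(4*t)*exp(3*t) + C2*exp(3*t)*sin(4*t).
For the particular solution try u_p = A0 + A1*t. Substituting and matching coefficients of each power of t gives A0 = -111/625, A1 = -6/25, so u_p = -111/625 - 6*t/25.
General solution: u = -111/625 - 6*t/25 + C1*cos(4*t)*exp(3*t) + C2*exp(3*t)*sin(4*t).
Apply the initial conditions: u(0) = -111/625 + C1 = -3 and u'(0) = -6/25 + 3*C1 + 4*C2 = -1. Solving gives C1 = -1764/625, C2 = 4817/2500.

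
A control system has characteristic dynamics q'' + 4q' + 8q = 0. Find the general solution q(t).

Characteristic equation r² + 4r + 8 = 0 has discriminant (4)² - 4·(8) = -16 < 0, so r = -2 ± 2i.
Hence q_h = C1*cos(2*t)*exp(-2*t) + C2*exp(-2*t)*sin(2*t).

q = C1*cos(2*t)*exp(-2*t) + C2*exp(-2*t)*sin(2*t)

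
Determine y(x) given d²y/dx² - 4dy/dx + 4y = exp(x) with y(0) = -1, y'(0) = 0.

Characteristic equation r² - 4r + 4 = 0 has discriminant (-4)² - 4·(4) = 0, so r = 2 is a repeated root.
Hence y_h = (C1 + C2*x)*exp(2*x).
Try y_p = A*exp(x). Substituting into the equation and dividing by exp(x) gives A = 1, so y_p = exp(x).
General solution: y = C1*exp(2*x) + C2*x*exp(2*x) + exp(x).
Apply the initial conditions: y(0) = 1 + C1 = -1 and y'(0) = 1 + C2 + 2*C1 = 0. Solving gives C1 = -2, C2 = 3.

y = -2*exp(2*x) + 3*x*exp(2*x) + exp(x)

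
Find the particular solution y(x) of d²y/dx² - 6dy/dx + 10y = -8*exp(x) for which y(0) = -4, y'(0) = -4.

y = -8*exp(x)/5 - 12*cos(x)*exp(3*x)/5 + 24*exp(3*x)*sin(x)/5

Characteristic equation r² - 6r + 10 = 0 has discriminant (-6)² - 4·(10) = -4 < 0, so r = 3 ± i.
Hence y_h = C1*cos(x)*exp(3*x) + C2*exp(3*x)*sin(x).
Try y_p = A*exp(x). Substituting into the equation and dividing by exp(x) gives A = -8/5, so y_p = -8*exp(x)/5.
General solution: y = -8*exp(x)/5 + C1*cos(x)*exp(3*x) + C2*exp(3*x)*sin(x).
Apply the initial conditions: y(0) = -8/5 + C1 = -4 and y'(0) = -8/5 + C2 + 3*C1 = -4. Solving gives C1 = -12/5, C2 = 24/5.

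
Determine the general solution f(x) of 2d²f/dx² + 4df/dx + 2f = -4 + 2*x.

Divide through by 2: f'' + 2f' + f = -2 + x.
Characteristic equation r² + 2r + 1 = 0 has discriminant (2)² - 4·(1) = 0, so r = -1 is a repeated root.
Hence f_h = (C1 + C2*x)*exp(-x).
For the particular solution try f_p = A0 + A1*x. Substituting and matching coefficients of each power of x gives A0 = -4, A1 = 1, so f_p = -4 + x.

f = -4 + x + C1*exp(-x) + C2*x*exp(-x)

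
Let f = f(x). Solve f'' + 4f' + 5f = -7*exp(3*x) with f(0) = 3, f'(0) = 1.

f = -7*exp(3*x)/26 + 85*cos(x)*exp(-2*x)/26 + 217*exp(-2*x)*sin(x)/26

Characteristic equation r² + 4r + 5 = 0 has discriminant (4)² - 4·(5) = -4 < 0, so r = -2 ± i.
Hence f_h = C1*cos(x)*exp(-2*x) + C2*exp(-2*x)*sin(x).
Try f_p = A*exp(3*x). Substituting into the equation and dividing by exp(3*x) gives A = -7/26, so f_p = -7*exp(3*x)/26.
General solution: f = -7*exp(3*x)/26 + C1*cos(x)*exp(-2*x) + C2*exp(-2*x)*sin(x).
Apply the initial conditions: f(0) = -7/26 + C1 = 3 and f'(0) = -21/26 + C2 - 2*C1 = 1. Solving gives C1 = 85/26, C2 = 217/26.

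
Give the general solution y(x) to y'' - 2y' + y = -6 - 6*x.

y = -18 - 6*x + C1*exp(x) + C2*x*exp(x)

Characteristic equation r² - 2r + 1 = 0 has discriminant (-2)² - 4·(1) = 0, so r = 1 is a repeated root.
Hence y_h = (C1 + C2*x)*exp(x).
For the particular solution try y_p = A0 + A1*x. Substituting and matching coefficients of each power of x gives A0 = -18, A1 = -6, so y_p = -18 - 6*x.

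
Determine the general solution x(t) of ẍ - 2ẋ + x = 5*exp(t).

x = C1*exp(t) + 5*t**2*exp(t)/2 + C2*t*exp(t)

Characteristic equation r² - 2r + 1 = 0 has discriminant (-2)² - 4·(1) = 0, so r = 1 is a repeated root.
Hence x_h = (C1 + C2*t)*exp(t).
Since exp(t) solves the homogeneous equation (r = 1 is a root of multiplicity 2), multiply the trial by t^2. Try x_p = A*t^2*exp(t). Substituting into the equation and dividing by exp(t) gives A = 5/2, so x_p = 5*t^2*exp(t)/2.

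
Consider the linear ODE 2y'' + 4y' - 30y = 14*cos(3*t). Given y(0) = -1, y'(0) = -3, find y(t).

y = -41*exp(3*t)/48 - 14*cos(3*t)/51 + 7*sin(3*t)/102 + 35*exp(-5*t)/272

Divide through by 2: y'' + 2y' - 15y = 7*cos(3*t).
Characteristic equation r² + 2r - 15 = 0 factors as (r - 3)(r + 5) = 0, so r = 3, -5.
Hence y_h = C1*exp(3*t) + C2*exp(-5*t).
Try y_p = A*cos(3*t) + B*sin(3*t). Substituting and equating the coefficients of cos(3t) and sin(3t) gives A = -14/51, B = 7/102, so y_p = -14*cos(3*t)/51 + 7*sin(3*t)/102.
General solution: y = -14*cos(3*t)/51 + 7*sin(3*t)/102 + C1*exp(3*t) + C2*exp(-5*t).
Apply the initial conditions: y(0) = -14/51 + C1 + C2 = -1 and y'(0) = 7/34 - 5*C2 + 3*C1 = -3. Solving gives C1 = -41/48, C2 = 35/272.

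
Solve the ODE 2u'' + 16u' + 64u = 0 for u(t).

Divide through by 2: u'' + 8u' + 32u = 0.
Characteristic equation r² + 8r + 32 = 0 has discriminant (8)² - 4·(32) = -64 < 0, so r = -4 ± 4i.
Hence u_h = C1*cos(4*t)*exp(-4*t) + C2*exp(-4*t)*sin(4*t).

u = C1*cos(4*t)*exp(-4*t) + C2*exp(-4*t)*sin(4*t)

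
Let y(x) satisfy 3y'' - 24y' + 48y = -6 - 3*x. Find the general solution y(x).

y = -5/32 - x/16 + C1*exp(4*x) + C2*x*exp(4*x)

Divide through by 3: y'' - 8y' + 16y = -2 - x.
Characteristic equation r² - 8r + 16 = 0 has discriminant (-8)² - 4·(16) = 0, so r = 4 is a repeated root.
Hence y_h = (C1 + C2*x)*exp(4*x).
For the particular solution try y_p = A0 + A1*x. Substituting and matching coefficients of each power of x gives A0 = -5/32, A1 = -1/16, so y_p = -5/32 - x/16.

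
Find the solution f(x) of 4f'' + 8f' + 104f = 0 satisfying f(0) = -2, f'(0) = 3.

Divide through by 4: f'' + 2f' + 26f = 0.
Characteristic equation r² + 2r + 26 = 0 has discriminant (2)² - 4·(26) = -100 < 0, so r = -1 ± 5i.
Hence f_h = C1*cos(5*x)*exp(-x) + C2*exp(-x)*sin(5*x).
Apply the initial conditions: f(0) = C1 = -2 and f'(0) = -C1 + 5*C2 = 3. Solving gives C1 = -2, C2 = 1/5.

f = -2*cos(5*x)*exp(-x) + exp(-x)*sin(5*x)/5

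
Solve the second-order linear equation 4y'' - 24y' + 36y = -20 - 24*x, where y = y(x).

y = -1 - 2*x/3 + C1*exp(3*x) + C2*x*exp(3*x)

Divide through by 4: y'' - 6y' + 9y = -5 - 6*x.
Characteristic equation r² - 6r + 9 = 0 has discriminant (-6)² - 4·(9) = 0, so r = 3 is a repeated root.
Hence y_h = (C1 + C2*x)*exp(3*x).
For the particular solution try y_p = A0 + A1*x. Substituting and matching coefficients of each power of x gives A0 = -1, A1 = -2/3, so y_p = -1 - 2*x/3.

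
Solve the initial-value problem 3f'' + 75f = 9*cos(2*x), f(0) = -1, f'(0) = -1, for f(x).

f = -8*cos(5*x)/7 - sin(5*x)/5 + cos(2*x)/7

Divide through by 3: f'' + 25f = 3*cos(2*x).
Characteristic equation r² + 25 = 0 has discriminant (0)² - 4·(25) = -100 < 0, so r = ± 5i.
Hence f_h = C1*cos(5*x) + C2*sin(5*x).
Try f_p = A*cos(2*x) + B*sin(2*x). Substituting and equating the coefficients of cos(2x) and sin(2x) gives A = 1/7, B = 0, so f_p = cos(2*x)/7.
General solution: f = cos(2*x)/7 + C1*cos(5*x) + C2*sin(5*x).
Apply the initial conditions: f(0) = 1/7 + C1 = -1 and f'(0) = 5*C2 = -1. Solving gives C1 = -8/7, C2 = -1/5.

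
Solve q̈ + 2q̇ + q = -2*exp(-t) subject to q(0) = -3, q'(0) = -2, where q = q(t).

q = -3*exp(-t) - t**2*exp(-t) - 5*t*exp(-t)

Characteristic equation r² + 2r + 1 = 0 has discriminant (2)² - 4·(1) = 0, so r = -1 is a repeated root.
Hence q_h = (C1 + C2*t)*exp(-t).
Since exp(-t) solves the homogeneous equation (r = -1 is a root of multiplicity 2), multiply the trial by t^2. Try q_p = A*t^2*exp(-t). Substituting into the equation and dividing by exp(-t) gives A = -1, so q_p = -t^2*exp(-t).
General solution: q = C1*exp(-t) - t^2*exp(-t) + C2*t*exp(-t).
Apply the initial conditions: q(0) = C1 = -3 and q'(0) = C2 - C1 = -2. Solving gives C1 = -3, C2 = -5.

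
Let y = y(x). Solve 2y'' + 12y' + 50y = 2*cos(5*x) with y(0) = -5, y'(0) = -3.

Divide through by 2: y'' + 6y' + 25y = cos(5*x).
Characteristic equation r² + 6r + 25 = 0 has discriminant (6)² - 4·(25) = -64 < 0, so r = -3 ± 4i.
Hence y_h = C1*cos(4*x)*exp(-3*x) + C2*exp(-3*x)*sin(4*x).
Try y_p = A*cos(5*x) + B*sin(5*x). Substituting and equating the coefficients of cos(5x) and sin(5x) gives A = 0, B = 1/30, so y_p = sin(5*x)/30.
General solution: y = sin(5*x)/30 + C1*cos(4*x)*exp(-3*x) + C2*exp(-3*x)*sin(4*x).
Apply the initial conditions: y(0) = C1 = -5 and y'(0) = 1/6 - 3*C1 + 4*C2 = -3. Solving gives C1 = -5, C2 = -109/24.

y = sin(5*x)/30 - 5*cos(4*x)*exp(-3*x) - 109*exp(-3*x)*sin(4*x)/24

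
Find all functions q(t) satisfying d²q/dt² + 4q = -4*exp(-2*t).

Characteristic equation r² + 4 = 0 has discriminant (0)² - 4·(4) = -16 < 0, so r = ± 2i.
Hence q_h = C1*cos(2*t) + C2*sin(2*t).
Try q_p = A*exp(-2*t). Substituting into the equation and dividing by exp(-2*t) gives A = -1/2, so q_p = -exp(-2*t)/2.

q = -exp(-2*t)/2 + C1*cos(2*t) + C2*sin(2*t)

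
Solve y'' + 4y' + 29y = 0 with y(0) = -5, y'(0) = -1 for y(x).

Characteristic equation r² + 4r + 29 = 0 has discriminant (4)² - 4·(29) = -100 < 0, so r = -2 ± 5i.
Hence y_h = C1*cos(5*x)*exp(-2*x) + C2*exp(-2*x)*sin(5*x).
Apply the initial conditions: y(0) = C1 = -5 and y'(0) = -2*C1 + 5*C2 = -1. Solving gives C1 = -5, C2 = -11/5.

y = -5*cos(5*x)*exp(-2*x) - 11*exp(-2*x)*sin(5*x)/5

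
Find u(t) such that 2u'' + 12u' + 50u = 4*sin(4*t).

u = -16*cos(4*t)/219 + 2*sin(4*t)/73 + C1*cos(4*t)*exp(-3*t) + C2*exp(-3*t)*sin(4*t)

Divide through by 2: u'' + 6u' + 25u = 2*sin(4*t).
Characteristic equation r² + 6r + 25 = 0 has discriminant (6)² - 4·(25) = -64 < 0, so r = -3 ± 4i.
Hence u_h = C1*cos(4*t)*exp(-3*t) + C2*exp(-3*t)*sin(4*t).
Try u_p = A*cos(4*t) + B*sin(4*t). Substituting and equating the coefficients of cos(4t) and sin(4t) gives A = -16/219, B = 2/73, so u_p = -16*cos(4*t)/219 + 2*sin(4*t)/73.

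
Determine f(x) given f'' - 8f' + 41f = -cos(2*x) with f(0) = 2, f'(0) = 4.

f = -37*cos(2*x)/1625 + 16*sin(2*x)/1625 - 1336*exp(4*x)*sin(5*x)/1625 + 3287*cos(5*x)*exp(4*x)/1625

Characteristic equation r² - 8r + 41 = 0 has discriminant (-8)² - 4·(41) = -100 < 0, so r = 4 ± 5i.
Hence f_h = C1*cos(5*x)*exp(4*x) + C2*exp(4*x)*sin(5*x).
Try f_p = A*cos(2*x) + B*sin(2*x). Substituting and equating the coefficients of cos(2x) and sin(2x) gives A = -37/1625, B = 16/1625, so f_p = -37*cos(2*x)/1625 + 16*sin(2*x)/1625.
General solution: f = -37*cos(2*x)/1625 + 16*sin(2*x)/1625 + C1*cos(5*x)*exp(4*x) + C2*exp(4*x)*sin(5*x).
Apply the initial conditions: f(0) = -37/1625 + C1 = 2 and f'(0) = 32/1625 + 4*C1 + 5*C2 = 4. Solving gives C1 = 3287/1625, C2 = -1336/1625.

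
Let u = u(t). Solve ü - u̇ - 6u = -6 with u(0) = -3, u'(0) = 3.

Characteristic equation r² - r - 6 = 0 factors as (r - 3)(r + 2) = 0, so r = 3, -2.
Hence u_h = C1*exp(3*t) + C2*exp(-2*t).
For the particular solution try u_p = A0. Substituting and matching coefficients of each power of t gives A0 = 1, so u_p = 1.
General solution: u = 1 + C1*exp(3*t) + C2*exp(-2*t).
Apply the initial conditions: u(0) = 1 + C1 + C2 = -3 and u'(0) = -2*C2 + 3*C1 = 3. Solving gives C1 = -1, C2 = -3.

u = 1 - exp(3*t) - 3*exp(-2*t)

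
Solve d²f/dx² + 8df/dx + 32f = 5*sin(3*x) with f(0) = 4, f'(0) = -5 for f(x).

Characteristic equation r² + 8r + 32 = 0 has discriminant (8)² - 4·(32) = -64 < 0, so r = -4 ± 4i.
Hence f_h = C1*cos(4*x)*exp(-4*x) + C2*exp(-4*x)*sin(4*x).
Try f_p = A*cos(3*x) + B*sin(3*x). Substituting and equating the coefficients of cos(3x) and sin(3x) gives A = -24/221, B = 23/221, so f_p = -24*cos(3*x)/221 + 23*sin(3*x)/221.
General solution: f = -24*cos(3*x)/221 + 23*sin(3*x)/221 + C1*cos(4*x)*exp(-4*x) + C2*exp(-4*x)*sin(4*x).
Apply the initial conditions: f(0) = -24/221 + C1 = 4 and f'(0) = 69/221 - 4*C1 + 4*C2 = -5. Solving gives C1 = 908/221, C2 = 1229/442.

f = -24*cos(3*x)/221 + 23*sin(3*x)/221 + 908*cos(4*x)*exp(-4*x)/221 + 1229*exp(-4*x)*sin(4*x)/442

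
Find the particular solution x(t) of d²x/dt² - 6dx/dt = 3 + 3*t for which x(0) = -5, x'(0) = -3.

x = -331/72 - 29*exp(6*t)/72 - 7*t/12 - t**2/4

Characteristic equation r² - 6r = 0 factors as (r - 6)r = 0, so r = 6, 0.
Hence x_h = C1*exp(6*t) + C2.
Since 0 is a characteristic root (multiplicity 1), multiply the polynomial trial by t: try x_p = t*(A0 + A1*t). Substituting and matching coefficients of each power of t gives A0 = -7/12, A1 = -1/4, so x_p = -7*t/12 - t^2/4.
General solution: x = C2 - 7*t/12 - t^2/4 + C1*exp(6*t).
Apply the initial conditions: x(0) = C1 + C2 = -5 and x'(0) = -7/12 + 6*C1 = -3. Solving gives C1 = -29/72, C2 = -331/72.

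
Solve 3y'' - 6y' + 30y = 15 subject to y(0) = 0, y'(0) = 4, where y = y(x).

y = 1/2 - cos(3*x)*exp(x)/2 + 3*exp(x)*sin(3*x)/2

Divide through by 3: y'' - 2y' + 10y = 5.
Characteristic equation r² - 2r + 10 = 0 has discriminant (-2)² - 4·(10) = -36 < 0, so r = 1 ± 3i.
Hence y_h = C1*cos(3*x)*exp(x) + C2*exp(x)*sin(3*x).
For the particular solution try y_p = A0. Substituting and matching coefficients of each power of x gives A0 = 1/2, so y_p = 1/2.
General solution: y = 1/2 + C1*cos(3*x)*exp(x) + C2*exp(x)*sin(3*x).
Apply the initial conditions: y(0) = 1/2 + C1 = 0 and y'(0) = C1 + 3*C2 = 4. Solving gives C1 = -1/2, C2 = 3/2.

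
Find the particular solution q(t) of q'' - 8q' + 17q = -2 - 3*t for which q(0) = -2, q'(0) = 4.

q = -58/289 - 3*t/17 - 520*cos(t)*exp(4*t)/289 + 3287*exp(4*t)*sin(t)/289

Characteristic equation r² - 8r + 17 = 0 has discriminant (-8)² - 4·(17) = -4 < 0, so r = 4 ± i.
Hence q_h = C1*cos(t)*exp(4*t) + C2*exp(4*t)*sin(t).
For the particular solution try q_p = A0 + A1*t. Substituting and matching coefficients of each power of t gives A0 = -58/289, A1 = -3/17, so q_p = -58/289 - 3*t/17.
General solution: q = -58/289 - 3*t/17 + C1*cos(t)*exp(4*t) + C2*exp(4*t)*sin(t).
Apply the initial conditions: q(0) = -58/289 + C1 = -2 and q'(0) = -3/17 + C2 + 4*C1 = 4. Solving gives C1 = -520/289, C2 = 3287/289.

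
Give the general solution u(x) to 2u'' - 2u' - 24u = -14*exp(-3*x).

u = C1*exp(4*x) + C2*exp(-3*x) + x*exp(-3*x)

Divide through by 2: u'' - u' - 12u = -7*exp(-3*x).
Characteristic equation r² - r - 12 = 0 factors as (r - 4)(r + 3) = 0, so r = 4, -3.
Hence u_h = C1*exp(4*x) + C2*exp(-3*x).
Since exp(-3*x) solves the homogeneous equation (r = -3 is a root of multiplicity 1), multiply the trial by x. Try u_p = A*x*exp(-3*x). Substituting into the equation and dividing by exp(-3*x) gives A = 1, so u_p = x*exp(-3*x).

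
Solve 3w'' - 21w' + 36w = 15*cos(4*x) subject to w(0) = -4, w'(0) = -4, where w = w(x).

w = -63*exp(3*x)/5 - 7*sin(4*x)/40 - cos(4*x)/40 + 69*exp(4*x)/8

Divide through by 3: w'' - 7w' + 12w = 5*cos(4*x).
Characteristic equation r² - 7r + 12 = 0 factors as (r - 4)(r - 3) = 0, so r = 4, 3.
Hence w_h = C1*exp(4*x) + C2*exp(3*x).
Try w_p = A*cos(4*x) + B*sin(4*x). Substituting and equating the coefficients of cos(4x) and sin(4x) gives A = -1/40, B = -7/40, so w_p = -7*sin(4*x)/40 - cos(4*x)/40.
General solution: w = -7*sin(4*x)/40 - cos(4*x)/40 + C1*exp(4*x) + C2*exp(3*x).
Apply the initial conditions: w(0) = -1/40 + C1 + C2 = -4 and w'(0) = -7/10 + 3*C2 + 4*C1 = -4. Solving gives C1 = 69/8, C2 = -63/5.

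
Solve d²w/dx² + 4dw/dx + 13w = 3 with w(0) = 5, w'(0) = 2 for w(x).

w = 3/13 + 50*exp(-2*x)*sin(3*x)/13 + 62*cos(3*x)*exp(-2*x)/13

Characteristic equation r² + 4r + 13 = 0 has discriminant (4)² - 4·(13) = -36 < 0, so r = -2 ± 3i.
Hence w_h = C1*cos(3*x)*exp(-2*x) + C2*exp(-2*x)*sin(3*x).
For the particular solution try w_p = A0. Substituting and matching coefficients of each power of x gives A0 = 3/13, so w_p = 3/13.
General solution: w = 3/13 + C1*cos(3*x)*exp(-2*x) + C2*exp(-2*x)*sin(3*x).
Apply the initial conditions: w(0) = 3/13 + C1 = 5 and w'(0) = -2*C1 + 3*C2 = 2. Solving gives C1 = 62/13, C2 = 50/13.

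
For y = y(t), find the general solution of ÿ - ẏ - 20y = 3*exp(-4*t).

y = C1*exp(-4*t) + C2*exp(5*t) - t*exp(-4*t)/3

Characteristic equation r² - r - 20 = 0 factors as (r + 4)(r - 5) = 0, so r = -4, 5.
Hence y_h = C1*exp(-4*t) + C2*exp(5*t).
Since exp(-4*t) solves the homogeneous equation (r = -4 is a root of multiplicity 1), multiply the trial by t. Try y_p = A*t*exp(-4*t). Substituting into the equation and dividing by exp(-4*t) gives A = -1/3, so y_p = -t*exp(-4*t)/3.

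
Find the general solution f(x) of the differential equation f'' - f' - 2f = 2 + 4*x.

Characteristic equation r² - r - 2 = 0 factors as (r + 1)(r - 2) = 0, so r = -1, 2.
Hence f_h = C1*exp(-x) + C2*exp(2*x).
For the particular solution try f_p = A0 + A1*x. Substituting and matching coefficients of each power of x gives A0 = 0, A1 = -2, so f_p = -2*x.

f = -2*x + C1*exp(-x) + C2*exp(2*x)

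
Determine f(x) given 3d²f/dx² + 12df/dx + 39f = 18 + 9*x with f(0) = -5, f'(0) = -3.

f = 66/169 + 3*x/13 - 2368*exp(-2*x)*sin(3*x)/507 - 911*cos(3*x)*exp(-2*x)/169

Divide through by 3: f'' + 4f' + 13f = 6 + 3*x.
Characteristic equation r² + 4r + 13 = 0 has discriminant (4)² - 4·(13) = -36 < 0, so r = -2 ± 3i.
Hence f_h = C1*cos(3*x)*exp(-2*x) + C2*exp(-2*x)*sin(3*x).
For the particular solution try f_p = A0 + A1*x. Substituting and matching coefficients of each power of x gives A0 = 66/169, A1 = 3/13, so f_p = 66/169 + 3*x/13.
General solution: f = 66/169 + 3*x/13 + C1*cos(3*x)*exp(-2*x) + C2*exp(-2*x)*sin(3*x).
Apply the initial conditions: f(0) = 66/169 + C1 = -5 and f'(0) = 3/13 - 2*C1 + 3*C2 = -3. Solving gives C1 = -911/169, C2 = -2368/507.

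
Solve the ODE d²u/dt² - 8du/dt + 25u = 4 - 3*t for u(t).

Characteristic equation r² - 8r + 25 = 0 has discriminant (-8)² - 4·(25) = -36 < 0, so r = 4 ± 3i.
Hence u_h = C1*cos(3*t)*exp(4*t) + C2*exp(4*t)*sin(3*t).
For the particular solution try u_p = A0 + A1*t. Substituting and matching coefficients of each power of t gives A0 = 76/625, A1 = -3/25, so u_p = 76/625 - 3*t/25.

u = 76/625 - 3*t/25 + C1*cos(3*t)*exp(4*t) + C2*exp(4*t)*sin(3*t)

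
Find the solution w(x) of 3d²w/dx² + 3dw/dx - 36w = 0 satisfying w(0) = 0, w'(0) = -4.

Divide through by 3: w'' + w' - 12w = 0.
Characteristic equation r² + r - 12 = 0 factors as (r - 3)(r + 4) = 0, so r = 3, -4.
Hence w_h = C1*exp(3*x) + C2*exp(-4*x).
Apply the initial conditions: w(0) = C1 + C2 = 0 and w'(0) = -4*C2 + 3*C1 = -4. Solving gives C1 = -4/7, C2 = 4/7.

w = -4*exp(3*x)/7 + 4*exp(-4*x)/7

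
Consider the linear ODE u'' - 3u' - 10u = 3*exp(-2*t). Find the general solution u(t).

Characteristic equation r² - 3r - 10 = 0 factors as (r + 2)(r - 5) = 0, so r = -2, 5.
Hence u_h = C1*exp(-2*t) + C2*exp(5*t).
Since exp(-2*t) solves the homogeneous equation (r = -2 is a root of multiplicity 1), multiply the trial by t. Try u_p = A*t*exp(-2*t). Substituting into the equation and dividing by exp(-2*t) gives A = -3/7, so u_p = -3*t*exp(-2*t)/7.

u = C1*exp(-2*t) + C2*exp(5*t) - 3*t*exp(-2*t)/7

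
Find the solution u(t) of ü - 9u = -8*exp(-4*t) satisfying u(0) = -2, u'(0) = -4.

u = -13*exp(3*t)/7 - 8*exp(-4*t)/7 + exp(-3*t)

Characteristic equation r² - 9 = 0 factors as (r - 3)(r + 3) = 0, so r = 3, -3.
Hence u_h = C1*exp(3*t) + C2*exp(-3*t).
Try u_p = A*exp(-4*t). Substituting into the equation and dividing by exp(-4*t) gives A = -8/7, so u_p = -8*exp(-4*t)/7.
General solution: u = -8*exp(-4*t)/7 + C1*exp(3*t) + C2*exp(-3*t).
Apply the initial conditions: u(0) = -8/7 + C1 + C2 = -2 and u'(0) = 32/7 - 3*C2 + 3*C1 = -4. Solving gives C1 = -13/7, C2 = 1.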